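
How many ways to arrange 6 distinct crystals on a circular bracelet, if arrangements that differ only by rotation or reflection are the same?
(6-1)!/2 = 120/2 = 60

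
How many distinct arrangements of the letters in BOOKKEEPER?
10! / (1! × 2! × 2! × 3! × 1! × 1!) = 151200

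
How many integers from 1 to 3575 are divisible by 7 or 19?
⌊3575/7⌋ + ⌊3575/19⌋ - ⌊3575/133⌋ = 510 + 188 - 26 = 672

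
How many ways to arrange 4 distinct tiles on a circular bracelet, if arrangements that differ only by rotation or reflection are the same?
(4-1)!/2 = 6/2 = 3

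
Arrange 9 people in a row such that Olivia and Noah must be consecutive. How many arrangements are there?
Treat the 2 as one block: (9-2+1)! × 2! = 40320 × 2 = 80640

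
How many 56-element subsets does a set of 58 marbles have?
C(58,56) = 58!/(56!×2!) = 1653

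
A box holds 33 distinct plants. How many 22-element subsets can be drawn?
C(33,22) = 33!/(22!×11!) = 193536720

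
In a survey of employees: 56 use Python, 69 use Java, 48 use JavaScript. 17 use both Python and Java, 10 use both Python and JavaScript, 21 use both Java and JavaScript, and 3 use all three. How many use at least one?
|A∪B∪C| = 56+69+48-17-10-21+3 = 128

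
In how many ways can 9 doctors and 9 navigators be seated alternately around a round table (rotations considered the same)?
Fix one of the doctors: (9-1)! ways for the remaining doctors, × 9! ways for the navigators = 40320 × 362880 = 14631321600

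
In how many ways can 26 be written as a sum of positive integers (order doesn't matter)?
Pentagonal recurrence p(n) = p(n-1) + p(n-2) - p(n-5) - p(n-7) + p(n-12) + p(n-15) - ... gives p(0..25) = 1, 1, 2, 3, 5, 7, 11, 15, 22, 30, 42, 56, 77, 101, 135, 176, 231, 297, 385, 490, 627, 792, 1002, 1255, 1575, 1958. p(26) = p(25) + p(24) - p(21) - p(19) + p(14) + p(11) - p(4) - p(0) = 1958 + 1575 - 792 - 490 + 135 + 56 - 5 - 1 = 2436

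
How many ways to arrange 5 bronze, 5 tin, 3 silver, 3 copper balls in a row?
16! / (5! × 5! × 3! × 3!) = 40360320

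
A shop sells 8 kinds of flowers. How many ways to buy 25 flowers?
C(25+8-1, 8-1) = C(32, 7) = 3365856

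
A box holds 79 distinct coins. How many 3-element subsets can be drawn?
C(79,3) = 79!/(3!×76!) = 79079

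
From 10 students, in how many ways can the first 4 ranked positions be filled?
P(10,4) = 10!/(10-4)! = 5040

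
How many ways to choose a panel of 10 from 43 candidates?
C(43,10) = 43!/(10!×33!) = 1917334783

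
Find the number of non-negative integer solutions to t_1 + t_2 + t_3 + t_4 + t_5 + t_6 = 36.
C(36+6-1, 6-1) = C(41, 5) = 749398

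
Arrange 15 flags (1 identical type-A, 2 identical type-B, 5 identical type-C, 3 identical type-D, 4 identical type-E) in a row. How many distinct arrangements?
15! / (1! × 2! × 5! × 3! × 4!) = 37837800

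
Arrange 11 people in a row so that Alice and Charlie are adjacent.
Treat as block: (11-1)! × 2! = 3628800 × 2 = 7257600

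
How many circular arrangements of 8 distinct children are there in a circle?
Circular: fix one position, arrange the rest. (8-1)! = 5040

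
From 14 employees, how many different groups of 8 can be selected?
C(14,8) = 14!/(8!×6!) = 3003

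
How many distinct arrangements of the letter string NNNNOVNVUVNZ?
12! / (3! × 6! × 1! × 1! × 1!) = 110880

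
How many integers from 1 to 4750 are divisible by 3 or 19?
⌊4750/3⌋ + ⌊4750/19⌋ - ⌊4750/57⌋ = 1583 + 250 - 83 = 1750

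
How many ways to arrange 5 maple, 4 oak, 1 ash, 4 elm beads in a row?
14! / (5! × 4! × 1! × 4!) = 1261260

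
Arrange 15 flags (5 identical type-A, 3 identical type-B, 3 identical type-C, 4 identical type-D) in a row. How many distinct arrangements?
15! / (5! × 3! × 3! × 4!) = 12612600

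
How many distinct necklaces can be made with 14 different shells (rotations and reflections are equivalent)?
(14-1)!/2 = 6227020800/2 = 3113510400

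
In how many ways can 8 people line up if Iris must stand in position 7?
Fix one position: (8-1)! = 5040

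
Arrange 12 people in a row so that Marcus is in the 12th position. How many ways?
Fix one position: (12-1)! = 39916800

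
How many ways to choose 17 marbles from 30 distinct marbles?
C(30,17) = 30!/(17!×13!) = 119759850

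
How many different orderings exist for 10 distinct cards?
10! = 3628800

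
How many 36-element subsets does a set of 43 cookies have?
C(43,36) = 43!/(36!×7!) = 32224114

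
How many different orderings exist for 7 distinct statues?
7! = 5040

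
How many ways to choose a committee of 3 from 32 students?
C(32,3) = 32!/(3!×29!) = 4960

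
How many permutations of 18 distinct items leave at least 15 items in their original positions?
Exactly j fixed points: C(18,j)·!(18-j); sum over j ≥ 15 (derangement numbers via !m = (m-1)·(!(m-1) + !(m-2)): !0..!3 = 1, 0, 1, 2). Σ_{j=15}^{18} C(18,j)·!(18-j) = C(18,15)·!3 + C(18,16)·!2 + C(18,17)·!1 + C(18,18)·!0 = 816·2 + 153·1 + 18·0 + 1·1 = 1786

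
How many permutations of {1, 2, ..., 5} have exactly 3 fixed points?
Choose the 3 fixed points C(5,3) = 10, derange the rest: !2 = Σ_{j=0}^{2} (-1)^j·2!/j! = 2 - 2 + 1 = 1. Product = 10 × 1 = 10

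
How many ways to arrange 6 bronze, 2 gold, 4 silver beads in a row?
12! / (6! × 2! × 4!) = 13860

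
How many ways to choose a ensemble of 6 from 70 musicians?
C(70,6) = 70!/(6!×64!) = 131115985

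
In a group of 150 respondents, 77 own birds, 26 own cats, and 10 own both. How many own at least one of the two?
|A∪B| = |A| + |B| - |A∩B| = 77 + 26 - 10 = 93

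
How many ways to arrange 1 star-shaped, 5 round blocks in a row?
6! / (1! × 5!) = 6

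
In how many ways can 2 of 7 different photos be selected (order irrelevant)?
C(7,2) = 7!/(2!×5!) = 21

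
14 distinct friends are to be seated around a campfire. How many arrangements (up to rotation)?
Circular: fix one position, arrange the rest. (14-1)! = 6227020800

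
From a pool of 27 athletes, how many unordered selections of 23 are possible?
C(27,23) = 27!/(23!×4!) = 17550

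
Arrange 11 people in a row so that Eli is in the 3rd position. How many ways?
Fix one position: (11-1)! = 3628800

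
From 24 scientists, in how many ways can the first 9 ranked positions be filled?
P(24,9) = 24!/(24-9)! = 474467051520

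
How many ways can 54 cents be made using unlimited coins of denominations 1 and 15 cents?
Coefficient of x^54 in 1/(1-x^1) · 1/(1-x^15). Use j coins of 15 for j = 0..⌊54/15⌋ = 3, the rest in 1s: 3 + 1 = 4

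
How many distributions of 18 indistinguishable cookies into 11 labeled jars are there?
C(18+11-1, 11-1) = C(28, 10) = 13123110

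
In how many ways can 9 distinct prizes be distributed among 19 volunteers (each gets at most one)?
P(19,9) = 19!/(19-9)! = 33522128640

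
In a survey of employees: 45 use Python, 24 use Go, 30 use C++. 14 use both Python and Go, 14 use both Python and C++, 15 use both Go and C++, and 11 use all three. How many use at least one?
|A∪B∪C| = 45+24+30-14-14-15+11 = 67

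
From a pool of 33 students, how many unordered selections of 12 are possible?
C(33,12) = 33!/(12!×21!) = 354817320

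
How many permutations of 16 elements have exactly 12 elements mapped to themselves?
Choose the 12 fixed points C(16,12) = 1820, derange the rest: !4 = Σ_{j=0}^{4} (-1)^j·4!/j! = 24 - 24 + 12 - 4 + 1 = 9. Product = 1820 × 9 = 16380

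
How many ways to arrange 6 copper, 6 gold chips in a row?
12! / (6! × 6!) = 924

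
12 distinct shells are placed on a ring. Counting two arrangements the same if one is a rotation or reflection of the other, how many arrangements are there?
(12-1)!/2 = 39916800/2 = 19958400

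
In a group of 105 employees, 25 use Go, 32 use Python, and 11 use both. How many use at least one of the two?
|A∪B| = |A| + |B| - |A∩B| = 25 + 32 - 11 = 46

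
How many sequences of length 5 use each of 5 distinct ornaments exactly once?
5! = 120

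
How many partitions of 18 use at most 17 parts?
By conjugation, equals partitions of 18 into parts ≤ 17. Let r_j(i) = number of partitions of i into parts ≤ j, for i = 0..18. r_1(i) = 1 for all i; r_j(i) = r_{j-1}(i) + r_j(i-j). Rows j = 2..17: ≤2: 1 1 2 2 3 3 4 4 5 5 6 6 7 7 8 8 9 9 10; ≤3: 1 1 2 3 4 5 7 8 10 12 14 16 19 21 24 27 30 33 37; ≤4: 1 1 2 3 5 6 9 11 15 18 23 27 34 39 47 54 64 72 84; ≤5: 1 1 2 3 5 7 10 13 18 23 30 37 47 57 70 84 101 119 141; ≤6: 1 1 2 3 5 7 11 14 20 26 35 44 58 71 90 110 136 163 199; ≤7: 1 1 2 3 5 7 11 15 21 28 38 49 65 82 105 131 164 201 248; ≤8: 1 1 2 3 5 7 11 15 22 29 40 52 70 89 116 146 186 230 288; ≤9: 1 1 2 3 5 7 11 15 22 30 41 54 73 94 123 157 201 252 318; ≤10: 1 1 2 3 5 7 11 15 22 30 42 55 75 97 128 164 212 267 340; ≤11: 1 1 2 3 5 7 11 15 22 30 42 56 76 99 131 169 219 278 355; ≤12: 1 1 2 3 5 7 11 15 22 30 42 56 77 100 133 172 224 285 366; ≤13: 1 1 2 3 5 7 11 15 22 30 42 56 77 101 134 174 227 290 373; ≤14: 1 1 2 3 5 7 11 15 22 30 42 56 77 101 135 175 229 293 378; ≤15: 1 1 2 3 5 7 11 15 22 30 42 56 77 101 135 176 230 295 381; ≤16: 1 1 2 3 5 7 11 15 22 30 42 56 77 101 135 176 231 296 383; ≤17: 1 1 2 3 5 7 11 15 22 30 42 56 77 101 135 176 231 297 384. r_17(18) = 384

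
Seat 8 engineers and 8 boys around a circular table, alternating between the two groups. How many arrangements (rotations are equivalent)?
Fix one of the engineers: (8-1)! ways for the remaining engineers, × 8! ways for the boys = 5040 × 40320 = 203212800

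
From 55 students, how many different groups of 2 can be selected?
C(55,2) = 55!/(2!×53!) = 1485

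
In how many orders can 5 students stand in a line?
5! = 120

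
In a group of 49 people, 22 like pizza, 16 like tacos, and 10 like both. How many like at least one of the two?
|A∪B| = |A| + |B| - |A∩B| = 22 + 16 - 10 = 28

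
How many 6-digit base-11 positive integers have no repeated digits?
First digit: 10 choices (nonzero). Then descending: 10 × 10 × 9 × 8 × 7 × 6 = 302400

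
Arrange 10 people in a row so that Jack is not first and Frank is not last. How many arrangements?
By inclusion-exclusion: 10! - 2×(10-1)! + (10-2)! = 3628800 - 725760 + 40320 = 2943360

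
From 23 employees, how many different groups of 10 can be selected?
C(23,10) = 23!/(10!×13!) = 1144066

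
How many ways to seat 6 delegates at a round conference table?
Circular: fix one position, arrange the rest. (6-1)! = 120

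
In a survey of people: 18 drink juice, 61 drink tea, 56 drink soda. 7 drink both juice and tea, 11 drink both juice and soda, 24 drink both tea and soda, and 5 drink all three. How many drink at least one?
|A∪B∪C| = 18+61+56-7-11-24+5 = 98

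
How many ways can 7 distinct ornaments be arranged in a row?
7! = 5040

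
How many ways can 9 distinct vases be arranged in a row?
9! = 362880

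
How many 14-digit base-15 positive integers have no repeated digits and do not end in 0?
Last digit: 14 nonzero choices. First digit: 13 (nonzero, ≠last). Middle 12: P(13,12) = 6227020800. Total = 1133317785600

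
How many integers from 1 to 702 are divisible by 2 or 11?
⌊702/2⌋ + ⌊702/11⌋ - ⌊702/22⌋ = 351 + 63 - 31 = 383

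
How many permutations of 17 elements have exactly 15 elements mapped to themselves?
Choose the 15 fixed points C(17,15) = 136, derange the rest: !2 = Σ_{j=0}^{2} (-1)^j·2!/j! = 2 - 2 + 1 = 1. Product = 136 × 1 = 136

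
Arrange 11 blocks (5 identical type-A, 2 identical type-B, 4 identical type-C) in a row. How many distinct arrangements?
11! / (5! × 2! × 4!) = 6930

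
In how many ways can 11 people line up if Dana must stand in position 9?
Fix one position: (11-1)! = 3628800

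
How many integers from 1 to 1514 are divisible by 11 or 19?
⌊1514/11⌋ + ⌊1514/19⌋ - ⌊1514/209⌋ = 137 + 79 - 7 = 209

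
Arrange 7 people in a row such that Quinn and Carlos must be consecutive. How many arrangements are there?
Treat the 2 as one block: (7-2+1)! × 2! = 720 × 2 = 1440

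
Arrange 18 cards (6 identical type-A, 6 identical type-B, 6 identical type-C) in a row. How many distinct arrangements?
18! / (6! × 6! × 6!) = 17153136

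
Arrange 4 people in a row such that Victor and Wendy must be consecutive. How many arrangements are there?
Treat the 2 as one block: (4-2+1)! × 2! = 6 × 2 = 12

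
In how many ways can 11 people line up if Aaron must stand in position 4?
Fix one position: (11-1)! = 3628800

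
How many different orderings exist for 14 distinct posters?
14! = 87178291200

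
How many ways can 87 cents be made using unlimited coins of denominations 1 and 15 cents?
Coefficient of x^87 in 1/(1-x^1) · 1/(1-x^15). Use j coins of 15 for j = 0..⌊87/15⌋ = 5, the rest in 1s: 5 + 1 = 6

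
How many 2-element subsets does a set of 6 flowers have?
C(6,2) = 6!/(2!×4!) = 15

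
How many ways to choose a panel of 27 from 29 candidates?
C(29,27) = 29!/(27!×2!) = 406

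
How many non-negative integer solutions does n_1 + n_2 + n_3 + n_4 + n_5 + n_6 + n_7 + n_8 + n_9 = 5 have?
C(5+9-1, 9-1) = C(13, 8) = 1287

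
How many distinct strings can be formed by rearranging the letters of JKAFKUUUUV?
10! / (1! × 1! × 1! × 2! × 1! × 4!) = 75600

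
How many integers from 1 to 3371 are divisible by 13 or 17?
⌊3371/13⌋ + ⌊3371/17⌋ - ⌊3371/221⌋ = 259 + 198 - 15 = 442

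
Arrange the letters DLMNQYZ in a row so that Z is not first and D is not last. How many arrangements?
By inclusion-exclusion: 7! - 2×(7-1)! + (7-2)! = 5040 - 1440 + 120 = 3720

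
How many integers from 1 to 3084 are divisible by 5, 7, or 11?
⌊3084/5⌋+⌊3084/7⌋+⌊3084/11⌋ - ⌊3084/35⌋-⌊3084/55⌋-⌊3084/77⌋ + ⌊3084/385⌋ = 616+440+280 - 88-56-40 + 8 = 1160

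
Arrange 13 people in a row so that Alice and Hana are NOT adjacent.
Total - adjacent = 13! - (13-1)!×2 = 6227020800 - 958003200 = 5269017600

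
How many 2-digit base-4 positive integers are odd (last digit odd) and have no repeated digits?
Last∈{1,3}. Last=0: 0. Last nonzero: 2×2×P(2,0) = 4. Total = 4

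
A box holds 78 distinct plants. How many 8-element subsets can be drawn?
C(78,8) = 78!/(8!×70!) = 23446881315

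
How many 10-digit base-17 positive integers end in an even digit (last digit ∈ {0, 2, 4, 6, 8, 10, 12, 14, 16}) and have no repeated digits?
Last∈{0,2,4,6,8,10,12,14,16}. Last=0: 4151347200. Last nonzero: 8×15×P(15,8) = 31135104000. Total = 35286451200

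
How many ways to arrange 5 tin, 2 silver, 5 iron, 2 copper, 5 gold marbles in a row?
19! / (5! × 2! × 5! × 2! × 5!) = 17599117536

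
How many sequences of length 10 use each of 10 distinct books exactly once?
10! = 3628800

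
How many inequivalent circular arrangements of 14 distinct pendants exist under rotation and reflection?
(14-1)!/2 = 6227020800/2 = 3113510400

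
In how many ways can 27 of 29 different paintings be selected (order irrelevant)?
C(29,27) = 29!/(27!×2!) = 406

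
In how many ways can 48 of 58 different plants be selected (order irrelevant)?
C(58,48) = 58!/(48!×10!) = 52179482355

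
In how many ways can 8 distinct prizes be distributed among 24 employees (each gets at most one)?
P(24,8) = 24!/(24-8)! = 29654190720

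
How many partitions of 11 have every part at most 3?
Let r_j(i) = number of partitions of i into parts ≤ j, for i = 0..11. r_1(i) = 1 for all i; r_j(i) = r_{j-1}(i) + r_j(i-j). Rows j = 2..3: ≤2: 1 1 2 2 3 3 4 4 5 5 6 6; ≤3: 1 1 2 3 4 5 7 8 10 12 14 16. r_3(11) = 16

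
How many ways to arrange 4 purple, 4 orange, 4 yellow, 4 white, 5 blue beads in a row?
21! / (4! × 4! × 4! × 4! × 5!) = 1283268987000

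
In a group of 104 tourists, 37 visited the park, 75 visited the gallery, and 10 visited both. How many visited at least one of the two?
|A∪B| = |A| + |B| - |A∩B| = 37 + 75 - 10 = 102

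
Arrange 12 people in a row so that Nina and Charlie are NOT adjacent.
Total - adjacent = 12! - (12-1)!×2 = 479001600 - 79833600 = 399168000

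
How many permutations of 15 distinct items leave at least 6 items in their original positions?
Exactly j fixed points: C(15,j)·!(15-j); sum over j ≥ 6 (derangement numbers via !m = (m-1)·(!(m-1) + !(m-2)): !0..!9 = 1, 0, 1, 2, 9, 44, 265, 1854, 14833, 133496). Σ_{j=6}^{15} C(15,j)·!(15-j) = C(15,6)·!9 + C(15,7)·!8 + C(15,8)·!7 + C(15,9)·!6 + C(15,10)·!5 + C(15,11)·!4 + C(15,12)·!3 + C(15,13)·!2 + C(15,14)·!1 + C(15,15)·!0 = 5005·133496 + 6435·14833 + 6435·1854 + 5005·265 + 3003·44 + 1365·9 + 455·2 + 105·1 + 15·0 + 1·1 = 777000083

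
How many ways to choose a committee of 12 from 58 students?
C(58,12) = 58!/(12!×46!) = 891794789340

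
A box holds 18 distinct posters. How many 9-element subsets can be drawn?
C(18,9) = 18!/(9!×9!) = 48620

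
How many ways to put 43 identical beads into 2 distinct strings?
C(43+2-1, 2-1) = C(44, 1) = 44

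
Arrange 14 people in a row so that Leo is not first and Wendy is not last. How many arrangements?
By inclusion-exclusion: 14! - 2×(14-1)! + (14-2)! = 87178291200 - 12454041600 + 479001600 = 75203251200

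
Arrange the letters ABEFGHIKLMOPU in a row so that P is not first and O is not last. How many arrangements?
By inclusion-exclusion: 13! - 2×(13-1)! + (13-2)! = 6227020800 - 958003200 + 39916800 = 5308934400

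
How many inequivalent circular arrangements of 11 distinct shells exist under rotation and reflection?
(11-1)!/2 = 3628800/2 = 1814400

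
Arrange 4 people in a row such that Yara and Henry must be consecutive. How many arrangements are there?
Treat the 2 as one block: (4-2+1)! × 2! = 6 × 2 = 12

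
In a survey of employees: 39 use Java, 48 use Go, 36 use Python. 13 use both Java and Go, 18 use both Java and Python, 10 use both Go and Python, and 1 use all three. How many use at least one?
|A∪B∪C| = 39+48+36-13-18-10+1 = 83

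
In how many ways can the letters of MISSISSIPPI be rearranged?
11! / (1! × 4! × 4! × 2!) = 34650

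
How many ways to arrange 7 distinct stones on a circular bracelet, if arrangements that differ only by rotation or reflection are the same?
(7-1)!/2 = 720/2 = 360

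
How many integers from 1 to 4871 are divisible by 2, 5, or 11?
⌊4871/2⌋+⌊4871/5⌋+⌊4871/11⌋ - ⌊4871/10⌋-⌊4871/22⌋-⌊4871/55⌋ + ⌊4871/110⌋ = 2435+974+442 - 487-221-88 + 44 = 3099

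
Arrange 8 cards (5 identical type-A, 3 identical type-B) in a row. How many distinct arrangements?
8! / (5! × 3!) = 56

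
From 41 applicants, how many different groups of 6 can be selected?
C(41,6) = 41!/(6!×35!) = 4496388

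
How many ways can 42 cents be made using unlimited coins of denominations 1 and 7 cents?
Coefficient of x^42 in 1/(1-x^1) · 1/(1-x^7). Use j coins of 7 for j = 0..⌊42/7⌋ = 6, the rest in 1s: 6 + 1 = 7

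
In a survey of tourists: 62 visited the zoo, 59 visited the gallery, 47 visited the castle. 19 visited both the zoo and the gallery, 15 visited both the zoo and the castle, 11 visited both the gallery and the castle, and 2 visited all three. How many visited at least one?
|A∪B∪C| = 62+59+47-19-15-11+2 = 125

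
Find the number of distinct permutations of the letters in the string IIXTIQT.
7! / (1! × 1! × 3! × 2!) = 420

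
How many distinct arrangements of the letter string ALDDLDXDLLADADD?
15! / (7! × 4! × 1! × 3!) = 1801800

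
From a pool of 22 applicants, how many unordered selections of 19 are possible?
C(22,19) = 22!/(19!×3!) = 1540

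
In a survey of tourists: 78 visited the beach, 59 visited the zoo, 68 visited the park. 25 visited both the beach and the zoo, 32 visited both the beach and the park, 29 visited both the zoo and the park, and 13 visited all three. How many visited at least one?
|A∪B∪C| = 78+59+68-25-32-29+13 = 132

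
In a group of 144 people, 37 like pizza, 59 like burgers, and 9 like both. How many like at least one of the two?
|A∪B| = |A| + |B| - |A∩B| = 37 + 59 - 9 = 87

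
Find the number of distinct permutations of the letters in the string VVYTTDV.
7! / (1! × 2! × 3! × 1!) = 420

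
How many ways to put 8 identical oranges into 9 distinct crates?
C(8+9-1, 9-1) = C(16, 8) = 12870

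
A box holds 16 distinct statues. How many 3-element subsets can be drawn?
C(16,3) = 16!/(3!×13!) = 560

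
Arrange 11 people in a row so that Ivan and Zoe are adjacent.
Treat as block: (11-1)! × 2! = 3628800 × 2 = 7257600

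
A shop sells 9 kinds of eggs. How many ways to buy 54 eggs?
C(54+9-1, 9-1) = C(62, 8) = 3381098545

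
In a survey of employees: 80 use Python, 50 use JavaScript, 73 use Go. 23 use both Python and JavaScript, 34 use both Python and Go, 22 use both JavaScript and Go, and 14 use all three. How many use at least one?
|A∪B∪C| = 80+50+73-23-34-22+14 = 138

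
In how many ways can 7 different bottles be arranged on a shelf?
7! = 5040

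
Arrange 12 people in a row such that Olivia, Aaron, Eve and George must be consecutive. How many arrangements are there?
Treat the 4 as one block: (12-4+1)! × 4! = 362880 × 24 = 8709120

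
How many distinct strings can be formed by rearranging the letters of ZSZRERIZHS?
10! / (1! × 2! × 1! × 3! × 1! × 2!) = 151200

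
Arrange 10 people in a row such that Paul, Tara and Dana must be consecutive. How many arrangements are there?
Treat the 3 as one block: (10-3+1)! × 3! = 40320 × 6 = 241920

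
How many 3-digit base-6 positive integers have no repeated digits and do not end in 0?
Last digit: 5 nonzero choices. First digit: 4 (nonzero, ≠last). Middle 1: P(4,1) = 4. Total = 80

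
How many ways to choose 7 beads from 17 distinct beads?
C(17,7) = 17!/(7!×10!) = 19448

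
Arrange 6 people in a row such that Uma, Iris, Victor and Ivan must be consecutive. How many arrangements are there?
Treat the 4 as one block: (6-4+1)! × 4! = 6 × 24 = 144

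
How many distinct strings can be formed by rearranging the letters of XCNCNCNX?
8! / (3! × 2! × 3!) = 560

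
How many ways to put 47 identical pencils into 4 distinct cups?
C(47+4-1, 4-1) = C(50, 3) = 19600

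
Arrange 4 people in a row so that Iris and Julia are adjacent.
Treat as block: (4-1)! × 2! = 6 × 2 = 12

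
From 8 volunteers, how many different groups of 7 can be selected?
C(8,7) = 8!/(7!×1!) = 8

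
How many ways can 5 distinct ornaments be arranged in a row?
5! = 120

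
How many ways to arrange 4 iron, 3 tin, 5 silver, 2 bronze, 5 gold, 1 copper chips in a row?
20! / (4! × 3! × 5! × 2! × 5! × 1!) = 586637251200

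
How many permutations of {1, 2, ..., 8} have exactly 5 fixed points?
Choose the 5 fixed points C(8,5) = 56, derange the rest: !3 = Σ_{j=0}^{3} (-1)^j·3!/j! = 6 - 6 + 3 - 1 = 2. Product = 56 × 2 = 112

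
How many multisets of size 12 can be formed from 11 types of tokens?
C(12+11-1, 11-1) = C(22, 10) = 646646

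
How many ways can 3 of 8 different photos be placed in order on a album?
P(8,3) = 8!/(8-3)! = 336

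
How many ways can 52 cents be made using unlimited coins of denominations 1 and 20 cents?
Coefficient of x^52 in 1/(1-x^1) · 1/(1-x^20). Use j coins of 20 for j = 0..⌊52/20⌋ = 2, the rest in 1s: 2 + 1 = 3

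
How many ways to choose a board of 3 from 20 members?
C(20,3) = 20!/(3!×17!) = 1140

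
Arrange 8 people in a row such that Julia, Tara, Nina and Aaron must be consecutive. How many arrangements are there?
Treat the 4 as one block: (8-4+1)! × 4! = 120 × 24 = 2880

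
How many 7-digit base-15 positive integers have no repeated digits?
First digit: 14 choices (nonzero). Then descending: 14 × 14 × 13 × 12 × 11 × 10 × 9 = 30270240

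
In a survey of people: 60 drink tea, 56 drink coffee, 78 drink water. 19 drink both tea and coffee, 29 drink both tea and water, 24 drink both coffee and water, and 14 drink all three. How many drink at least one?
|A∪B∪C| = 60+56+78-19-29-24+14 = 136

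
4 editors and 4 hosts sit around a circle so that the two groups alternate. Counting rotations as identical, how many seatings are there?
Fix one of the editors: (4-1)! ways for the remaining editors, × 4! ways for the hosts = 6 × 24 = 144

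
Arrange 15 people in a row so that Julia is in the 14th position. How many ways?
Fix one position: (15-1)! = 87178291200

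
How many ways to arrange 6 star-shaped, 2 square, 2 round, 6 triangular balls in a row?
16! / (6! × 2! × 2! × 6!) = 10090080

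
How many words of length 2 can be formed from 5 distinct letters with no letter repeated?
P(5,2) = 5!/(5-2)! = 20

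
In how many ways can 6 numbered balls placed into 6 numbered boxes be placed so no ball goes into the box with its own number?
!6 = Σ_{j=0}^{6} (-1)^j·6!/j! = 720 - 720 + 360 - 120 + 30 - 6 + 1 = 265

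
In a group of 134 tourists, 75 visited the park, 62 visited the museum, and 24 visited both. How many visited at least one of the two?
|A∪B| = |A| + |B| - |A∩B| = 75 + 62 - 24 = 113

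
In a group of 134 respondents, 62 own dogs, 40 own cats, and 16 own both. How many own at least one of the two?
|A∪B| = |A| + |B| - |A∩B| = 62 + 40 - 16 = 86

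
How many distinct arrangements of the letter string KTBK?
4! / (1! × 1! × 2!) = 12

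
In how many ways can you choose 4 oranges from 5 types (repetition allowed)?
C(4+5-1, 5-1) = C(8, 4) = 70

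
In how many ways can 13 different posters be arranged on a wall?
13! = 6227020800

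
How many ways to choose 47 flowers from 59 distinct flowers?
C(59,47) = 59!/(47!×12!) = 1119487075980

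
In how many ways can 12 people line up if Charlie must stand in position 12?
Fix one position: (12-1)! = 39916800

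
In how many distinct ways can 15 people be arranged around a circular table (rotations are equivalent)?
Circular: fix one position, arrange the rest. (15-1)! = 87178291200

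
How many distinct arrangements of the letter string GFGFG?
5! / (3! × 2!) = 10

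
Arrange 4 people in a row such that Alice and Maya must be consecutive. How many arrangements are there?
Treat the 2 as one block: (4-2+1)! × 2! = 6 × 2 = 12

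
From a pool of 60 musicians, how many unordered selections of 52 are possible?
C(60,52) = 60!/(52!×8!) = 2558620845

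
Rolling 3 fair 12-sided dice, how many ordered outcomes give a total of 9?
Coefficient of x^9 in (x + x² + ... + x^12)^3. By inclusion-exclusion on dice exceeding 12: Σ_j (-1)^j C(3,j)·C(9-1-12j, 2) = C(3,0)·C(8,2) = 1·28 = 28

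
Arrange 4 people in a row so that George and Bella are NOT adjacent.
Total - adjacent = 4! - (4-1)!×2 = 24 - 12 = 12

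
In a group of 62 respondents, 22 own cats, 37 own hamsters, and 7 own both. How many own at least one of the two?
|A∪B| = |A| + |B| - |A∩B| = 22 + 37 - 7 = 52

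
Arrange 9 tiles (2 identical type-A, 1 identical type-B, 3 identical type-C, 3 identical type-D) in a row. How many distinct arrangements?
9! / (2! × 1! × 3! × 3!) = 5040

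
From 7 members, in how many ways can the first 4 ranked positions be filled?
P(7,4) = 7!/(7-4)! = 840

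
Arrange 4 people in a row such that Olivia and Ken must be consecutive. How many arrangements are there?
Treat the 2 as one block: (4-2+1)! × 2! = 6 × 2 = 12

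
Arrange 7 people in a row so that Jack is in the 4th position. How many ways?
Fix one position: (7-1)! = 720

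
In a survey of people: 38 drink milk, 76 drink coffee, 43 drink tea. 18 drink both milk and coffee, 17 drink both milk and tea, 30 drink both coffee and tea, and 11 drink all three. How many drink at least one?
|A∪B∪C| = 38+76+43-18-17-30+11 = 103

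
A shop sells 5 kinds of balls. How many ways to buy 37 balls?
C(37+5-1, 5-1) = C(41, 4) = 101270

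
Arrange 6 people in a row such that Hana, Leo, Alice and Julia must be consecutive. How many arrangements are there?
Treat the 4 as one block: (6-4+1)! × 4! = 6 × 24 = 144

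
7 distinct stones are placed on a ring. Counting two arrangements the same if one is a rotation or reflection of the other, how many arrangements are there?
(7-1)!/2 = 720/2 = 360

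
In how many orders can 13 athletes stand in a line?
13! = 6227020800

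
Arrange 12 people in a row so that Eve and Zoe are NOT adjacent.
Total - adjacent = 12! - (12-1)!×2 = 479001600 - 79833600 = 399168000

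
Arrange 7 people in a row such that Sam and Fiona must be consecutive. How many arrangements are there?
Treat the 2 as one block: (7-2+1)! × 2! = 720 × 2 = 1440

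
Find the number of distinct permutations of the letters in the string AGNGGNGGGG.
10! / (2! × 1! × 7!) = 360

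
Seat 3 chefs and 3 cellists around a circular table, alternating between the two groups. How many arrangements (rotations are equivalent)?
Fix one of the chefs: (3-1)! ways for the remaining chefs, × 3! ways for the cellists = 2 × 6 = 12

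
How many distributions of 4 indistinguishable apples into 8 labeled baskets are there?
C(4+8-1, 8-1) = C(11, 7) = 330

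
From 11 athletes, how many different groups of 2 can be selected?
C(11,2) = 11!/(2!×9!) = 55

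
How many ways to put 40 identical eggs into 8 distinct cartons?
C(40+8-1, 8-1) = C(47, 7) = 62891499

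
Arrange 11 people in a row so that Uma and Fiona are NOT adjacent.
Total - adjacent = 11! - (11-1)!×2 = 39916800 - 7257600 = 32659200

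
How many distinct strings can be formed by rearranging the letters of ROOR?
4! / (2! × 2!) = 6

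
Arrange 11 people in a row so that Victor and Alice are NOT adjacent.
Total - adjacent = 11! - (11-1)!×2 = 39916800 - 7257600 = 32659200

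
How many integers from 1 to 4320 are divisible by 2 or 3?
⌊4320/2⌋ + ⌊4320/3⌋ - ⌊4320/6⌋ = 2160 + 1440 - 720 = 2880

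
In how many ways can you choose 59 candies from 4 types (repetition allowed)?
C(59+4-1, 4-1) = C(62, 3) = 37820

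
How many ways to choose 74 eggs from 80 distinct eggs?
C(80,74) = 80!/(74!×6!) = 300500200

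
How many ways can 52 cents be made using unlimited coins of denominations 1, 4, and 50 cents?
Coefficient of x^52 in 1/(1-x^1) · 1/(1-x^4) · 1/(1-x^50). Case on j = number of 50-cent coins (j = 0..1); remainder r = 52 - 50j is made from {1,4} in ⌊r/4⌋+1 ways. r = 52, 2 → 14 + 1 = 15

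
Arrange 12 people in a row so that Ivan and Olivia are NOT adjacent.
Total - adjacent = 12! - (12-1)!×2 = 479001600 - 79833600 = 399168000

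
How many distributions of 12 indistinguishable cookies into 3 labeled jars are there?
C(12+3-1, 3-1) = C(14, 2) = 91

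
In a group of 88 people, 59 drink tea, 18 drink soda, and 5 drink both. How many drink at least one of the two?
|A∪B| = |A| + |B| - |A∩B| = 59 + 18 - 5 = 72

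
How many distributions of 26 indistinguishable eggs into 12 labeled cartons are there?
C(26+12-1, 12-1) = C(37, 11) = 854992152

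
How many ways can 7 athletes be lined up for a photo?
7! = 5040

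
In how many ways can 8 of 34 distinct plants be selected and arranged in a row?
P(34,8) = 34!/(34-8)! = 732058145280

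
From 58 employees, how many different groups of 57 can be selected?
C(58,57) = 58!/(57!×1!) = 58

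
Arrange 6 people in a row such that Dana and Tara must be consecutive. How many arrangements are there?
Treat the 2 as one block: (6-2+1)! × 2! = 120 × 2 = 240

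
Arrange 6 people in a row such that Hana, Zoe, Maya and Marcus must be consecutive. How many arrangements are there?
Treat the 4 as one block: (6-4+1)! × 4! = 6 × 24 = 144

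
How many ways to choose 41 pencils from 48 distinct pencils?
C(48,41) = 48!/(41!×7!) = 73629072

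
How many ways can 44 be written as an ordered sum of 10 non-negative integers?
C(44+10-1, 10-1) = C(53, 9) = 4431613550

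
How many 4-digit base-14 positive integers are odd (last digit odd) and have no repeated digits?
Last∈{1,3,5,7,9,11,13}. Last=0: 0. Last nonzero: 7×12×P(12,2) = 11088. Total = 11088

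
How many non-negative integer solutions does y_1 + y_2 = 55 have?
C(55+2-1, 2-1) = C(56, 1) = 56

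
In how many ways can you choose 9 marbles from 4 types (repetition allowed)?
C(9+4-1, 4-1) = C(12, 3) = 220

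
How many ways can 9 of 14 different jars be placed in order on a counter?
P(14,9) = 14!/(14-9)! = 726485760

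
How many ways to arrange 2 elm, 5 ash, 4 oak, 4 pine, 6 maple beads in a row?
21! / (2! × 5! × 4! × 4! × 6!) = 513307594800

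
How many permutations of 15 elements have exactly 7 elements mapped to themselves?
Choose the 7 fixed points C(15,7) = 6435, derange the rest: !8 = Σ_{j=0}^{8} (-1)^j·8!/j! = 40320 - 40320 + 20160 - 6720 + 1680 - 336 + 56 - 8 + 1 = 14833. Product = 6435 × 14833 = 95450355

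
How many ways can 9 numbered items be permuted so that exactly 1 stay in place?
Choose the 1 fixed point C(9,1) = 9, derange the rest: !8 = Σ_{j=0}^{8} (-1)^j·8!/j! = 40320 - 40320 + 20160 - 6720 + 1680 - 336 + 56 - 8 + 1 = 14833. Product = 9 × 14833 = 133497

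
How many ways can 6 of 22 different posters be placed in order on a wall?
P(22,6) = 22!/(22-6)! = 53721360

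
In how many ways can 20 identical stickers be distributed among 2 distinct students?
C(20+2-1, 2-1) = C(21, 1) = 21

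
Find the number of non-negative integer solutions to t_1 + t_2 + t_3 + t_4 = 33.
C(33+4-1, 4-1) = C(36, 3) = 7140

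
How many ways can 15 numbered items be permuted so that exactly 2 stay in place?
Choose the 2 fixed points C(15,2) = 105, derange the rest: !13 = Σ_{j=0}^{13} (-1)^j·13!/j! = 6227020800 - 6227020800 + 3113510400 - 1037836800 + 259459200 - 51891840 + 8648640 - 1235520 + 154440 - 17160 + 1716 - 156 + 13 - 1 = 2290792932. Product = 105 × 2290792932 = 240533257860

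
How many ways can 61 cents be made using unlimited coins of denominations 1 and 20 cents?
Coefficient of x^61 in 1/(1-x^1) · 1/(1-x^20). Use j coins of 20 for j = 0..⌊61/20⌋ = 3, the rest in 1s: 3 + 1 = 4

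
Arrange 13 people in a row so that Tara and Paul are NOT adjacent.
Total - adjacent = 13! - (13-1)!×2 = 6227020800 - 958003200 = 5269017600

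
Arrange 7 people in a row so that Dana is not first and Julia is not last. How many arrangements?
By inclusion-exclusion: 7! - 2×(7-1)! + (7-2)! = 5040 - 1440 + 120 = 3720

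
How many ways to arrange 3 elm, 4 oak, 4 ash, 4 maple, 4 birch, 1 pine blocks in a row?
20! / (3! × 4! × 4! × 4! × 4! × 1!) = 1222160940000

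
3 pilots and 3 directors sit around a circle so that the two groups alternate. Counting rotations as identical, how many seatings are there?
Fix one of the pilots: (3-1)! ways for the remaining pilots, × 3! ways for the directors = 2 × 6 = 12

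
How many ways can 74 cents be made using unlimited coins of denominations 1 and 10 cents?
Coefficient of x^74 in 1/(1-x^1) · 1/(1-x^10). Use j coins of 10 for j = 0..⌊74/10⌋ = 7, the rest in 1s: 7 + 1 = 8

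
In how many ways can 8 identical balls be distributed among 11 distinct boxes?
C(8+11-1, 11-1) = C(18, 10) = 43758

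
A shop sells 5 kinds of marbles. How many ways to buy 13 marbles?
C(13+5-1, 5-1) = C(17, 4) = 2380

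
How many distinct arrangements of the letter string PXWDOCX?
7! / (2! × 1! × 1! × 1! × 1! × 1!) = 2520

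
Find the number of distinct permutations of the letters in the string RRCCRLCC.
8! / (1! × 3! × 4!) = 280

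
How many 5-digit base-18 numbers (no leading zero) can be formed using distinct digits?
First digit: 17 choices (nonzero). Then descending: 17 × 17 × 16 × 15 × 14 = 971040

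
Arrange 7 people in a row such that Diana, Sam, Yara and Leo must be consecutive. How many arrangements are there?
Treat the 4 as one block: (7-4+1)! × 4! = 24 × 24 = 576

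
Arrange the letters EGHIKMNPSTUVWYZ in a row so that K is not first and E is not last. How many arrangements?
By inclusion-exclusion: 15! - 2×(15-1)! + (15-2)! = 1307674368000 - 174356582400 + 6227020800 = 1139544806400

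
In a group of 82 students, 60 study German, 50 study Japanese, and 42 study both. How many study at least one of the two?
|A∪B| = |A| + |B| - |A∩B| = 60 + 50 - 42 = 68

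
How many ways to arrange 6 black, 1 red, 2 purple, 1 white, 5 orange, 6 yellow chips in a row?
21! / (6! × 1! × 2! × 1! × 5! × 6!) = 410646075840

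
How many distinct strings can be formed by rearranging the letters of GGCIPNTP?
8! / (2! × 2! × 1! × 1! × 1! × 1!) = 10080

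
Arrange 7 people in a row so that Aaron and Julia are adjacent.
Treat as block: (7-1)! × 2! = 720 × 2 = 1440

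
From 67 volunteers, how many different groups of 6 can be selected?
C(67,6) = 67!/(6!×61!) = 99795696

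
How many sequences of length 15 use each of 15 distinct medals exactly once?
15! = 1307674368000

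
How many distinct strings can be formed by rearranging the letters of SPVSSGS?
7! / (1! × 1! × 4! × 1!) = 210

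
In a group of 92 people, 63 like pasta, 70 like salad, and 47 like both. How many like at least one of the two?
|A∪B| = |A| + |B| - |A∩B| = 63 + 70 - 47 = 86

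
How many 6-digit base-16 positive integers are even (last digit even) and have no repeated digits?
Last∈{0,2,4,6,8,10,12,14}. Last=0: 360360. Last nonzero: 7×14×P(14,4) = 2354352. Total = 2714712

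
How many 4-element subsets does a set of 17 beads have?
C(17,4) = 17!/(4!×13!) = 2380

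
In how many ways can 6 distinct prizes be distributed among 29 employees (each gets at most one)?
P(29,6) = 29!/(29-6)! = 342014400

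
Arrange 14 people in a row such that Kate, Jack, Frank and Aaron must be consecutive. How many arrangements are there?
Treat the 4 as one block: (14-4+1)! × 4! = 39916800 × 24 = 958003200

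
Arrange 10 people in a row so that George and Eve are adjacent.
Treat as block: (10-1)! × 2! = 362880 × 2 = 725760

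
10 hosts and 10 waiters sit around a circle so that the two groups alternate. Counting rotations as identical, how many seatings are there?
Fix one of the hosts: (10-1)! ways for the remaining hosts, × 10! ways for the waiters = 362880 × 3628800 = 1316818944000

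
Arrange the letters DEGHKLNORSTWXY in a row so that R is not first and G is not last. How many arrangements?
By inclusion-exclusion: 14! - 2×(14-1)! + (14-2)! = 87178291200 - 12454041600 + 479001600 = 75203251200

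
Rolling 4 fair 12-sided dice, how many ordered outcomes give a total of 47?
Coefficient of x^47 in (x + x² + ... + x^12)^4. By inclusion-exclusion on dice exceeding 12: Σ_j (-1)^j C(4,j)·C(47-1-12j, 3) = C(4,0)·C(46,3) - C(4,1)·C(34,3) + C(4,2)·C(22,3) - C(4,3)·C(10,3) = 1·15180 - 4·5984 + 6·1540 - 4·120 = 4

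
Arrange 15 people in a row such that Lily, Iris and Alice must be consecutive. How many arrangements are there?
Treat the 3 as one block: (15-3+1)! × 3! = 6227020800 × 6 = 37362124800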